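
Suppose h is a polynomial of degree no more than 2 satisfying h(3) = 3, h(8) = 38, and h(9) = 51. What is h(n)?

Using the Lagrange interpolation formula with nodes 3, 8, 9:
  L_0(n) = (n - 8)(n - 9) / 30
  L_1(n) = (n - 3)(n - 9) / -5
  L_2(n) = (n - 3)(n - 8) / 6
Then h(n) = 3·L_0(n) + 38·L_1(n) + 51·L_2(n).
Expanding and collecting terms gives h(n) = n² - 4n + 6.
Check: h(3) = 3. ✓

h(n) = n^2 - 4n + 6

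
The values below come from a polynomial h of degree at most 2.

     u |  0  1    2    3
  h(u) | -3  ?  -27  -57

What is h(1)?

On equispaced nodes a degree-2 polynomial has vanishing third forward difference, so
  - h(0) + 3·h(1) - 3·h(2) + h(3) = 0.
Substituting the known values and solving for h(1):
  3·h(1) = -27
  h(1) = -9.

-9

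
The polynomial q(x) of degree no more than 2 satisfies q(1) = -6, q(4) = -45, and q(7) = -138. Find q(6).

-101

Write q(x) = ax^2 + bx + c. Substituting each data point gives a linear system:
  a + b + c = -6
  16a + 4b + c = -45
  49a + 7b + c = -138
Solving the system yields a = -3, b = 2, c = -5.
So q(x) = -3x² + 2x - 5.
Then q(6) = -101.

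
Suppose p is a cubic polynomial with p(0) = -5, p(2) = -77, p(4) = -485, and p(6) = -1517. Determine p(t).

Using the Lagrange interpolation formula with nodes 0, 2, 4, 6:
  L_0(t) = (t - 2)(t - 4)(t - 6) / -48
  L_1(t) = t(t - 4)(t - 6) / 16
  L_2(t) = t(t - 2)(t - 6) / -16
  L_3(t) = t(t - 2)(t - 4) / 48
Then p(t) = -5·L_0(t) - 77·L_1(t) - 485·L_2(t) - 1517·L_3(t).
Expanding and collecting terms gives p(t) = -6t³ - 6t² - 5.
Check: p(0) = -5. ✓

p(t) = -6t^3 - 6t^2 - 5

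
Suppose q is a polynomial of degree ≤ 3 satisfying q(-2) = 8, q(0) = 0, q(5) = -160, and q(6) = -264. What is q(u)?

q(u) = -u^3 - u^2 - 2u

Using the Lagrange interpolation formula with nodes -2, 0, 5, 6:
  L_0(u) = u(u - 5)(u - 6) / -112
  L_1(u) = (u + 2)(u - 5)(u - 6) / 60
  L_2(u) = (u + 2)u(u - 6) / -35
  L_3(u) = (u + 2)u(u - 5) / 48
Then q(u) = 8·L_0(u) + 0·L_1(u) - 160·L_2(u) - 264·L_3(u).
Expanding and collecting terms gives q(u) = -u^3 - u^2 - 2u.
Check: q(6) = -264. ✓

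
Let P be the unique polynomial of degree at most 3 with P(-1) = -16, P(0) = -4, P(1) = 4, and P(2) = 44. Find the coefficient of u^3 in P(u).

6

Write P(u) = au^3 + bu^2 + cu + d. Substituting each data point gives a linear system:
  -a + b - c + d = -16
  d = -4
  a + b + c + d = 4
  8a + 4b + 2c + d = 44
Solving the system yields a = 6, b = -2, c = 4, d = -4.
So P(u) = 6u^3 - 2u^2 + 4u - 4.
The leading coefficient is 6.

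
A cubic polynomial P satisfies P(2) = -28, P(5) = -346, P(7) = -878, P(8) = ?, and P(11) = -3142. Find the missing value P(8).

The 4 known points determine the degree-3 polynomial uniquely.
Write P(t) = at^3 + bt^2 + ct + d. Substituting each data point gives a linear system:
  8a + 4b + 2c + d = -28
  125a + 25b + 5c + d = -346
  343a + 49b + 7c + d = -878
  1331a + 121b + 11c + d = -3142
Solving the system yields a = -2, b = -4, c = 0, d = 4.
So P(t) = -2t^3 - 4t^2 + 4.
Then P(8) = -1276.

-1276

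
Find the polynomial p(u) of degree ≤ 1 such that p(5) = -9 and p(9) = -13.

Write p(u) = au + b. Substituting each data point gives a linear system:
  5a + b = -9
  9a + b = -13
Solving the system yields a = -1, b = -4.
So p(u) = -u - 4.
Check: p(5) = -9. ✓

p(u) = -u - 4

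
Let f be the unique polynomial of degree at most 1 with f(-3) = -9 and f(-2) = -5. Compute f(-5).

-17

Write f(u) = au + b. Substituting each data point gives a linear system:
  -3a + b = -9
  -2a + b = -5
Solving the system yields a = 4, b = 3.
So f(u) = 4u + 3.
Then f(-5) = -17.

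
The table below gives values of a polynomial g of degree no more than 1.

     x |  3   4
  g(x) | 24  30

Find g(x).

g(x) = 6x + 6

Write g(x) = ax + b. Substituting each data point gives a linear system:
  3a + b = 24
  4a + b = 30
Solving the system yields a = 6, b = 6.
So g(x) = 6x + 6.
Check: g(4) = 30. ✓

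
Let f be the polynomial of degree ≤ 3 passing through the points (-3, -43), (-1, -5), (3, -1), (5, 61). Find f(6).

Write f(x) = ax^3 + bx^2 + cx + d. Substituting each data point gives a linear system:
  -27a + 9b - 3c + d = -43
  -a + b - c + d = -5
  27a + 9b + 3c + d = -1
  125a + 25b + 5c + d = 61
Solving the system yields a = 1, b = -2, c = -2, d = -4.
So f(x) = x³ - 2x² - 2x - 4.
Then f(6) = 128.

128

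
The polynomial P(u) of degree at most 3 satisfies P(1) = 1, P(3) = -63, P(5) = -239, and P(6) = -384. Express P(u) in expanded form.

Using the Lagrange interpolation formula with nodes 1, 3, 5, 6:
  L_0(u) = (u - 3)(u - 5)(u - 6) / -40
  L_1(u) = (u - 1)(u - 5)(u - 6) / 12
  L_2(u) = (u - 1)(u - 3)(u - 6) / -8
  L_3(u) = (u - 1)(u - 3)(u - 5) / 15
Then P(u) = 1·L_0(u) - 63·L_1(u) - 239·L_2(u) - 384·L_3(u).
Expanding and collecting terms gives P(u) = -u^3 - 5u^2 + u + 6.
Check: P(6) = -384. ✓

P(u) = -u^3 - 5u^2 + u + 6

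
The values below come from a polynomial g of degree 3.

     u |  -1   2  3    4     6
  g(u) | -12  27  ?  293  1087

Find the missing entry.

The 4 known points determine the degree-3 polynomial uniquely.
Write g(u) = au^3 + bu^2 + cu + d. Substituting each data point gives a linear system:
  -a + b - c + d = -12
  8a + 4b + 2c + d = 27
  64a + 16b + 4c + d = 293
  216a + 36b + 6c + d = 1087
Solving the system yields a = 6, b = -6, c = 1, d = 1.
So g(u) = 6u³ - 6u² + u + 1.
Then g(3) = 112.

112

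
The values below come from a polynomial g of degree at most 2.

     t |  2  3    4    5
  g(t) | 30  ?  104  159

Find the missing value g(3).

The 3 known points determine the degree-2 polynomial uniquely.
Write g(t) = at^2 + bt + c. Substituting each data point gives a linear system:
  4a + 2b + c = 30
  16a + 4b + c = 104
  25a + 5b + c = 159
Solving the system yields a = 6, b = 1, c = 4.
So g(t) = 6t² + t + 4.
Then g(3) = 61.

61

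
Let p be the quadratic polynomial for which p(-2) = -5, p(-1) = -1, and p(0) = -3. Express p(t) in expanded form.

p(t) = -3t^2 - 5t - 3

Using the Lagrange interpolation formula with nodes -2, -1, 0:
  L_0(t) = (t + 1)t / 2
  L_1(t) = (t + 2)t / -1
  L_2(t) = (t + 2)(t + 1) / 2
Then p(t) = -5·L_0(t) - 1·L_1(t) - 3·L_2(t).
Expanding and collecting terms gives p(t) = -3t^2 - 5t - 3.
Check: p(-2) = -5. ✓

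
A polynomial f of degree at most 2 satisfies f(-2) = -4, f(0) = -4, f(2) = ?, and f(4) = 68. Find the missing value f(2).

20

On equispaced nodes a degree-2 polynomial has vanishing third forward difference, so
  - f(-2) + 3·f(0) - 3·f(2) + f(4) = 0.
Substituting the known values and solving for f(2):
  -3·f(2) = -60
  f(2) = 20.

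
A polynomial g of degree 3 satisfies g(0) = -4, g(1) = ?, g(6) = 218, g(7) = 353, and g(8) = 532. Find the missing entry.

-7

The 4 known points determine the degree-3 polynomial uniquely.
Write g(s) = as^3 + bs^2 + cs + d. Substituting each data point gives a linear system:
  d = -4
  216a + 36b + 6c + d = 218
  343a + 49b + 7c + d = 353
  512a + 64b + 8c + d = 532
Solving the system yields a = 1, b = 1, c = -5, d = -4.
So g(s) = s³ + s² - 5s - 4.
Then g(1) = -7.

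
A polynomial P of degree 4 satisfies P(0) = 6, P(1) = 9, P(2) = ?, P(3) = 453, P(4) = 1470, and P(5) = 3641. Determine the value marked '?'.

86

On equispaced nodes a degree-4 polynomial has vanishing fifth forward difference, so
  - P(0) + 5·P(1) - 10·P(2) + 10·P(3) - 5·P(4) + P(5) = 0.
Substituting the known values and solving for P(2):
  -10·P(2) = -860
  P(2) = 86.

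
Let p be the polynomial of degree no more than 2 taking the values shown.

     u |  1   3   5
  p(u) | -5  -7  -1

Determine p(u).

Using the Lagrange interpolation formula with nodes 1, 3, 5:
  L_0(u) = (u - 3)(u - 5) / 8
  L_1(u) = (u - 1)(u - 5) / -4
  L_2(u) = (u - 1)(u - 3) / 8
Then p(u) = -5·L_0(u) - 7·L_1(u) - 1·L_2(u).
Expanding and collecting terms gives p(u) = u² - 5u - 1.
Check: p(5) = -1. ✓

p(u) = u^2 - 5u - 1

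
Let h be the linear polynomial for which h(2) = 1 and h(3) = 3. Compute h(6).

9

Using the Lagrange interpolation formula with nodes 2, 3:
  L_0(t) = (t - 3) / -1
  L_1(t) = (t - 2) / 1
Then h(t) = 1·L_0(t) + 3·L_1(t).
Expanding and collecting terms gives h(t) = 2t - 3.
Evaluating at t = 6: h(6) = 9.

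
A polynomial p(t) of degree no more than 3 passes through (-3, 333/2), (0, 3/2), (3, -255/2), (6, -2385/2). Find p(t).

p(t) = -6t^3 + 2t^2 + 5t + 3/2

Using the Lagrange interpolation formula with nodes -3, 0, 3, 6:
  L_0(t) = t(t - 3)(t - 6) / -162
  L_1(t) = (t + 3)(t - 3)(t - 6) / 54
  L_2(t) = (t + 3)t(t - 6) / -54
  L_3(t) = (t + 3)t(t - 3) / 162
Then p(t) = 333/2·L_0(t) + 3/2·L_1(t) - 255/2·L_2(t) - 2385/2·L_3(t).
Expanding and collecting terms gives p(t) = -6t^3 + 2t^2 + 5t + 3/2.
Check: p(3) = -255/2. ✓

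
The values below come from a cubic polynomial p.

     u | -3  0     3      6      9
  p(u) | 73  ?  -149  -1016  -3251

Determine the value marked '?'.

On equispaced nodes a degree-3 polynomial has vanishing fourth forward difference, so
  p(-3) - 4·p(0) + 6·p(3) - 4·p(6) + p(9) = 0.
Substituting the known values and solving for p(0):
  -4·p(0) = 8
  p(0) = -2.

-2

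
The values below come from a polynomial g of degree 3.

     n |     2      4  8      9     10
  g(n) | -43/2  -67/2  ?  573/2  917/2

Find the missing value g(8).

The 4 known points determine the degree-3 polynomial uniquely.
Write g(n) = an^3 + bn^2 + cn + d. Substituting each data point gives a linear system:
  8a + 4b + 2c + d = -43/2
  64a + 16b + 4c + d = -67/2
  729a + 81b + 9c + d = 573/2
  1000a + 100b + 10c + d = 917/2
Solving the system yields a = 1, b = -5, c = -4, d = -3/2.
So g(n) = n³ - 5n² - 4n - 3/2.
Then g(8) = 317/2.

317/2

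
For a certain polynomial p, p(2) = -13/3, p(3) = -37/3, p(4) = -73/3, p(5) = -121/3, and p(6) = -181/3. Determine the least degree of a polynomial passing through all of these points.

Forward differences of the values at x = 2, 3, 4, 5, 6:
  p  : -13/3  -37/3  -73/3  -121/3  -181/3
  Δ  : -8  -12  -16  -20
  Δ^2: -4  -4  -4
  Δ^3: 0  0
  Δ^4: 0
The second differences are constant (-4) and nonzero, while all higher differences vanish, so the minimal degree is 2.

2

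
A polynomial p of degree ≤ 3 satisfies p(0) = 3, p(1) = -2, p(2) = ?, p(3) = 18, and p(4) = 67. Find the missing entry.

-1

On equispaced nodes a degree-3 polynomial has vanishing fourth forward difference, so
  p(0) - 4·p(1) + 6·p(2) - 4·p(3) + p(4) = 0.
Substituting the known values and solving for p(2):
  6·p(2) = -6
  p(2) = -1.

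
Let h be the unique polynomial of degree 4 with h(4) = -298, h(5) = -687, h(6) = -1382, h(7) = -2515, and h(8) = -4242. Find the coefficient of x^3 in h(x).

Write h(x) = ax^4 + bx^3 + cx^2 + dx + e. Substituting each data point gives a linear system:
  256a + 64b + 16c + 4d + e = -298
  625a + 125b + 25c + 5d + e = -687
  1296a + 216b + 36c + 6d + e = -1382
  2401a + 343b + 49c + 7d + e = -2515
  4096a + 512b + 64c + 8d + e = -4242
Solving the system yields a = -1, b = 0, c = -2, d = -2, e = -2.
So h(x) = -x^4 - 2x^2 - 2x - 2.
The coefficient of x^3 is 0.

0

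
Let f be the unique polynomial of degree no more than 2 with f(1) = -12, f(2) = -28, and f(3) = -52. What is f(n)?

Using the Lagrange interpolation formula with nodes 1, 2, 3:
  L_0(n) = (n - 2)(n - 3) / 2
  L_1(n) = (n - 1)(n - 3) / -1
  L_2(n) = (n - 1)(n - 2) / 2
Then f(n) = -12·L_0(n) - 28·L_1(n) - 52·L_2(n).
Expanding and collecting terms gives f(n) = -4n^2 - 4n - 4.
Check: f(1) = -12. ✓

f(n) = -4n^2 - 4n - 4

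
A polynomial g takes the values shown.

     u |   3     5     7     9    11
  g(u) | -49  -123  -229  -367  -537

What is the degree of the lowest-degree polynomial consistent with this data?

Forward differences of the values at u = 3, 5, 7, 9, 11:
  g  : -49  -123  -229  -367  -537
  Δ  : -74  -106  -138  -170
  Δ^2: -32  -32  -32
  Δ^3: 0  0
  Δ^4: 0
The second differences are constant (-32) and nonzero, while all higher differences vanish, so the minimal degree is 2.

2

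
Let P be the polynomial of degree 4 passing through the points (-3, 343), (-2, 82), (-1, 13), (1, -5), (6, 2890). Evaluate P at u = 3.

97

Using the Lagrange interpolation formula with nodes -3, -2, -1, 1, 6:
  L_0(u) = (u + 2)(u + 1)(u - 1)(u - 6) / 72
  L_1(u) = (u + 3)(u + 1)(u - 1)(u - 6) / -24
  L_2(u) = (u + 3)(u + 2)(u - 1)(u - 6) / 28
  L_3(u) = (u + 3)(u + 2)(u + 1)(u - 6) / -120
  L_4(u) = (u + 3)(u + 2)(u + 1)(u - 1) / 2520
Then P(u) = 343·L_0(u) + 82·L_1(u) + 13·L_2(u) - 5·L_3(u) + 2890·L_4(u).
Expanding and collecting terms gives P(u) = 3u⁴ - 4u³ - 3u² - 5u + 4.
Evaluating at u = 3: P(3) = 97.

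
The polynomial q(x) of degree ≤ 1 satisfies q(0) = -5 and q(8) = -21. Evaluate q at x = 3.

-11

Using the Lagrange interpolation formula with nodes 0, 8:
  L_0(x) = (x - 8) / -8
  L_1(x) = x / 8
Then q(x) = -5·L_0(x) - 21·L_1(x).
Expanding and collecting terms gives q(x) = -2x - 5.
Evaluating at x = 3: q(3) = -11.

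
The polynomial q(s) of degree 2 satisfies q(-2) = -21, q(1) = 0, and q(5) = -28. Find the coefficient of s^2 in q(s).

-2

Write q(s) = as^2 + bs + c. Substituting each data point gives a linear system:
  4a - 2b + c = -21
  a + b + c = 0
  25a + 5b + c = -28
Solving the system yields a = -2, b = 5, c = -3.
So q(s) = -2s² + 5s - 3.
The leading coefficient is -2.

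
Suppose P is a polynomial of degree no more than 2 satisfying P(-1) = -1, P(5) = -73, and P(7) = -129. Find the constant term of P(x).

-3

Write P(x) = ax^2 + bx + c. Substituting each data point gives a linear system:
  a - b + c = -1
  25a + 5b + c = -73
  49a + 7b + c = -129
Solving the system yields a = -2, b = -4, c = -3.
So P(x) = -2x² - 4x - 3.
The constant term is -3.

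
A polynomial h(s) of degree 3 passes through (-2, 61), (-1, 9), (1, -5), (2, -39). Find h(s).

Write h(s) = as^3 + bs^2 + cs + d. Substituting each data point gives a linear system:
  -8a + 4b - 2c + d = 61
  -a + b - c + d = 9
  a + b + c + d = -5
  8a + 4b + 2c + d = -39
Solving the system yields a = -6, b = 3, c = -1, d = -1.
So h(s) = -6s³ + 3s² - s - 1.
Check: h(2) = -39. ✓

h(s) = -6s^3 + 3s^2 - s - 1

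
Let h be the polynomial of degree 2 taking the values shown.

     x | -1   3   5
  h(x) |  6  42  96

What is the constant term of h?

6

Write h(x) = ax^2 + bx + c. Substituting each data point gives a linear system:
  a - b + c = 6
  9a + 3b + c = 42
  25a + 5b + c = 96
Solving the system yields a = 3, b = 3, c = 6.
So h(x) = 3x^2 + 3x + 6.
The constant term is 6.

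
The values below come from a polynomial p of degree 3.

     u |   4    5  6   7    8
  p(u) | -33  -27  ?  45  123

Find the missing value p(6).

On equispaced nodes a degree-3 polynomial has vanishing fourth forward difference, so
  p(4) - 4·p(5) + 6·p(6) - 4·p(7) + p(8) = 0.
Substituting the known values and solving for p(6):
  6·p(6) = -18
  p(6) = -3.

-3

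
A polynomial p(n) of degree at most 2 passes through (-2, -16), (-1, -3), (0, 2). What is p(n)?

Write p(n) = an^2 + bn + c. Substituting each data point gives a linear system:
  4a - 2b + c = -16
  a - b + c = -3
  c = 2
Solving the system yields a = -4, b = 1, c = 2.
So p(n) = -4n^2 + n + 2.
Check: p(0) = 2. ✓

p(n) = -4n^2 + n + 2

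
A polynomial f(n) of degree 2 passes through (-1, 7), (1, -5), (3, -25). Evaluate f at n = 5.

-53

Write f(n) = an^2 + bn + c. Substituting each data point gives a linear system:
  a - b + c = 7
  a + b + c = -5
  9a + 3b + c = -25
Solving the system yields a = -1, b = -6, c = 2.
So f(n) = -n^2 - 6n + 2.
Then f(5) = -53.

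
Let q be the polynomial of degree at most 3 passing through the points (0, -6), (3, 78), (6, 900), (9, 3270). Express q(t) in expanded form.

q(t) = 5t^3 - 4t^2 - 5t - 6

Using the Lagrange interpolation formula with nodes 0, 3, 6, 9:
  L_0(t) = (t - 3)(t - 6)(t - 9) / -162
  L_1(t) = t(t - 6)(t - 9) / 54
  L_2(t) = t(t - 3)(t - 9) / -54
  L_3(t) = t(t - 3)(t - 6) / 162
Then q(t) = -6·L_0(t) + 78·L_1(t) + 900·L_2(t) + 3270·L_3(t).
Expanding and collecting terms gives q(t) = 5t^3 - 4t^2 - 5t - 6.
Check: q(9) = 3270. ✓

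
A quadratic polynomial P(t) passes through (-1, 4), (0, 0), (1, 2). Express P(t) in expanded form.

Using the Lagrange interpolation formula with nodes -1, 0, 1:
  L_0(t) = t(t - 1) / 2
  L_1(t) = (t + 1)(t - 1) / -1
  L_2(t) = (t + 1)t / 2
Then P(t) = 4·L_0(t) + 0·L_1(t) + 2·L_2(t).
Expanding and collecting terms gives P(t) = 3t^2 - t.
Check: P(1) = 2. ✓

P(t) = 3t^2 - t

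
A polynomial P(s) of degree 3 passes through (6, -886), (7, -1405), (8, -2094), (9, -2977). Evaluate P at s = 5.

-513

Write P(s) = as^3 + bs^2 + cs + d. Substituting each data point gives a linear system:
  216a + 36b + 6c + d = -886
  343a + 49b + 7c + d = -1405
  512a + 64b + 8c + d = -2094
  729a + 81b + 9c + d = -2977
Solving the system yields a = -4, b = -1, c = 2, d = 2.
So P(s) = -4s^3 - s^2 + 2s + 2.
Then P(5) = -513.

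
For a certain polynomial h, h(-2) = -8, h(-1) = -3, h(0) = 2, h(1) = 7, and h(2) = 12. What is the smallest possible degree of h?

Forward differences of the values at n = -2, -1, 0, 1, 2:
  h  : -8  -3  2  7  12
  Δ  : 5  5  5  5
  Δ^2: 0  0  0
  Δ^3: 0  0
  Δ^4: 0
The first differences are constant (5) and nonzero, while all higher differences vanish, so the minimal degree is 1.

1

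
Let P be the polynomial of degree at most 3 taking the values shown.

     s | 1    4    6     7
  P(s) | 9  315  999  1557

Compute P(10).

Using the Lagrange interpolation formula with nodes 1, 4, 6, 7:
  L_0(s) = (s - 4)(s - 6)(s - 7) / -90
  L_1(s) = (s - 1)(s - 6)(s - 7) / 18
  L_2(s) = (s - 1)(s - 4)(s - 7) / -10
  L_3(s) = (s - 1)(s - 4)(s - 6) / 18
Then P(s) = 9·L_0(s) + 315·L_1(s) + 999·L_2(s) + 1557·L_3(s).
Expanding and collecting terms gives P(s) = 4s^3 + 4s^2 - 2s + 3.
Evaluating at s = 10: P(10) = 4383.

4383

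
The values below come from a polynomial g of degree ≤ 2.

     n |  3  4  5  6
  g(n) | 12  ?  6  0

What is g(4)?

On equispaced nodes a degree-2 polynomial has vanishing third forward difference, so
  - g(3) + 3·g(4) - 3·g(5) + g(6) = 0.
Substituting the known values and solving for g(4):
  3·g(4) = 30
  g(4) = 10.

10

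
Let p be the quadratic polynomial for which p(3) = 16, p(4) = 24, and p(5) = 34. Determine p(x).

Write p(x) = ax^2 + bx + c. Substituting each data point gives a linear system:
  9a + 3b + c = 16
  16a + 4b + c = 24
  25a + 5b + c = 34
Solving the system yields a = 1, b = 1, c = 4.
So p(x) = x² + x + 4.
Check: p(4) = 24. ✓

p(x) = x^2 + x + 4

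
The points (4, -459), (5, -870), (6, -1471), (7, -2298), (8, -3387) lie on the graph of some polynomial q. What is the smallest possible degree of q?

3

Forward differences of the values at x = 4, 5, 6, 7, 8:
  q  : -459  -870  -1471  -2298  -3387
  Δ  : -411  -601  -827  -1089
  Δ^2: -190  -226  -262
  Δ^3: -36  -36
  Δ^4: 0
The third differences are constant (-36) and nonzero, while all higher differences vanish, so the minimal degree is 3.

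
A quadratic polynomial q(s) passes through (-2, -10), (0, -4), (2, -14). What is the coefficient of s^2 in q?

-2

Write q(s) = as^2 + bs + c. Substituting each data point gives a linear system:
  4a - 2b + c = -10
  c = -4
  4a + 2b + c = -14
Solving the system yields a = -2, b = -1, c = -4.
So q(s) = -2s^2 - s - 4.
The leading coefficient is -2.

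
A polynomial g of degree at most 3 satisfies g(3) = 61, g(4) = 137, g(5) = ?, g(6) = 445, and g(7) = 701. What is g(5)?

On equispaced nodes a degree-3 polynomial has vanishing fourth forward difference, so
  g(3) - 4·g(4) + 6·g(5) - 4·g(6) + g(7) = 0.
Substituting the known values and solving for g(5):
  6·g(5) = 1566
  g(5) = 261.

261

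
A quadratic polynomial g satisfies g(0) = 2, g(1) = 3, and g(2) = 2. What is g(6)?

Write g(u) = au^2 + bu + c. Substituting each data point gives a linear system:
  c = 2
  a + b + c = 3
  4a + 2b + c = 2
Solving the system yields a = -1, b = 2, c = 2.
So g(u) = -u² + 2u + 2.
Then g(6) = -22.

-22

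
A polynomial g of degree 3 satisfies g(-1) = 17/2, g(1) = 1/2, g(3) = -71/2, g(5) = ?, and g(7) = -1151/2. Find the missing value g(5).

-391/2

The 4 known points determine the degree-3 polynomial uniquely.
Write g(u) = au^3 + bu^2 + cu + d. Substituting each data point gives a linear system:
  -a + b - c + d = 17/2
  a + b + c + d = 1/2
  27a + 9b + 3c + d = -71/2
  343a + 49b + 7c + d = -1151/2
Solving the system yields a = -2, b = 5/2, c = -2, d = 2.
So g(u) = -2u³ + (5/2)u² - 2u + 2.
Then g(5) = -391/2.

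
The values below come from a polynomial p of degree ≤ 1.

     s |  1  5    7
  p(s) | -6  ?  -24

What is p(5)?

The 2 known points determine the degree-1 polynomial uniquely.
Write p(s) = as + b. Substituting each data point gives a linear system:
  a + b = -6
  7a + b = -24
Solving the system yields a = -3, b = -3.
So p(s) = -3s - 3.
Then p(5) = -18.

-18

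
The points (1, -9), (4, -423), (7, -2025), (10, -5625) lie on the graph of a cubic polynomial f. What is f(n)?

f(n) = -5n^3 - 6n^2 - 3n + 5

Using the Lagrange interpolation formula with nodes 1, 4, 7, 10:
  L_0(n) = (n - 4)(n - 7)(n - 10) / -162
  L_1(n) = (n - 1)(n - 7)(n - 10) / 54
  L_2(n) = (n - 1)(n - 4)(n - 10) / -54
  L_3(n) = (n - 1)(n - 4)(n - 7) / 162
Then f(n) = -9·L_0(n) - 423·L_1(n) - 2025·L_2(n) - 5625·L_3(n).
Expanding and collecting terms gives f(n) = -5n^3 - 6n^2 - 3n + 5.
Check: f(4) = -423. ✓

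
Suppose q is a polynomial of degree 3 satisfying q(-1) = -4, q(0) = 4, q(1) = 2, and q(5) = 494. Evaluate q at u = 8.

2228

Using the Lagrange interpolation formula with nodes -1, 0, 1, 5:
  L_0(u) = u(u - 1)(u - 5) / -12
  L_1(u) = (u + 1)(u - 1)(u - 5) / 5
  L_2(u) = (u + 1)u(u - 5) / -8
  L_3(u) = (u + 1)u(u - 1) / 120
Then q(u) = -4·L_0(u) + 4·L_1(u) + 2·L_2(u) + 494·L_3(u).
Expanding and collecting terms gives q(u) = 5u³ - 5u² - 2u + 4.
Evaluating at u = 8: q(8) = 2228.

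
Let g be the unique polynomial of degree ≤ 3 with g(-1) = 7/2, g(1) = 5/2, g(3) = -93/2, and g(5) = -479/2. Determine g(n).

Write g(n) = an^3 + bn^2 + cn + d. Substituting each data point gives a linear system:
  -a + b - c + d = 7/2
  a + b + c + d = 5/2
  27a + 9b + 3c + d = -93/2
  125a + 25b + 5c + d = -479/2
Solving the system yields a = -2, b = 0, c = 3/2, d = 3.
So g(n) = -2n^3 + (3/2)n + 3.
Check: g(3) = -93/2. ✓

g(n) = -2n^3 + (3/2)n + 3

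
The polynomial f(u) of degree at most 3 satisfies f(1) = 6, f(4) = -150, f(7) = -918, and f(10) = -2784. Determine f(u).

Write f(u) = au^3 + bu^2 + cu + d. Substituting each data point gives a linear system:
  a + b + c + d = 6
  64a + 16b + 4c + d = -150
  343a + 49b + 7c + d = -918
  1000a + 100b + 10c + d = -2784
Solving the system yields a = -3, b = 2, c = 1, d = 6.
So f(u) = -3u³ + 2u² + u + 6.
Check: f(4) = -150. ✓

f(u) = -3u^3 + 2u^2 + u + 6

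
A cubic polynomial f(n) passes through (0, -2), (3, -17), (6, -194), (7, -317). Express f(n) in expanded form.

f(n) = -n^3 + 4n - 2

Write f(n) = an^3 + bn^2 + cn + d. Substituting each data point gives a linear system:
  d = -2
  27a + 9b + 3c + d = -17
  216a + 36b + 6c + d = -194
  343a + 49b + 7c + d = -317
Solving the system yields a = -1, b = 0, c = 4, d = -2.
So f(n) = -n³ + 4n - 2.
Check: f(6) = -194. ✓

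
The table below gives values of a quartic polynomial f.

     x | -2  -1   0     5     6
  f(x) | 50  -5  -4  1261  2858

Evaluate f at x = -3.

293

Using the Lagrange interpolation formula with nodes -2, -1, 0, 5, 6:
  L_0(x) = (x + 1)x(x - 5)(x - 6) / 112
  L_1(x) = (x + 2)x(x - 5)(x - 6) / -42
  L_2(x) = (x + 2)(x + 1)(x - 5)(x - 6) / 60
  L_3(x) = (x + 2)(x + 1)x(x - 6) / -210
  L_4(x) = (x + 2)(x + 1)x(x - 5) / 336
Then f(x) = 50·L_0(x) - 5·L_1(x) - 4·L_2(x) + 1261·L_3(x) + 2858·L_4(x).
Expanding and collecting terms gives f(x) = 3x^4 - 4x^3 - 5x^2 + 3x - 4.
Evaluating at x = -3: f(-3) = 293.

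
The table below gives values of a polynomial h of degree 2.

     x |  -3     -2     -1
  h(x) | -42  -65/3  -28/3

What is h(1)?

-26/3

Using the Lagrange interpolation formula with nodes -3, -2, -1:
  L_0(x) = (x + 2)(x + 1) / 2
  L_1(x) = (x + 3)(x + 1) / -1
  L_2(x) = (x + 3)(x + 2) / 2
Then h(x) = -42·L_0(x) - 65/3·L_1(x) - 28/3·L_2(x).
Expanding and collecting terms gives h(x) = -4x^2 + (1/3)x - 5.
Evaluating at x = 1: h(1) = -26/3.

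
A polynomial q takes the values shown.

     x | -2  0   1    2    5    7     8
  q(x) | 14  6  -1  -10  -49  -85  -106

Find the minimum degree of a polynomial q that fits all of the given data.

2

Divided differences on the nodes -2, 0, 1, 2, 5, 7, 8:
  order 0: 14  6  -1  -10  -49  -85  -106
  order 1: -4  -7  -9  -13  -18  -21
  order 2: -1  -1  -1  -1  -1
  order 3: 0  0  0  0
  order 4: 0  0  0
  order 5: 0  0
  order 6: 0
The order-2 divided differences are all -1 (nonzero) and every higher order vanishes, so the data lies on a polynomial of degree exactly 2.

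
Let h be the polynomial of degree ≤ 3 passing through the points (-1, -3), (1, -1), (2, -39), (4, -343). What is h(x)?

Write h(x) = ax^3 + bx^2 + cx + d. Substituting each data point gives a linear system:
  -a + b - c + d = -3
  a + b + c + d = -1
  8a + 4b + 2c + d = -39
  64a + 16b + 4c + d = -343
Solving the system yields a = -5, b = -3, c = 6, d = 1.
So h(x) = -5x^3 - 3x^2 + 6x + 1.
Check: h(2) = -39. ✓

h(x) = -5x^3 - 3x^2 + 6x + 1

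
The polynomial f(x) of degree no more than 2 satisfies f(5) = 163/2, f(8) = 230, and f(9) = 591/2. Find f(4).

Using the Lagrange interpolation formula with nodes 5, 8, 9:
  L_0(x) = (x - 8)(x - 9) / 12
  L_1(x) = (x - 5)(x - 9) / -3
  L_2(x) = (x - 5)(x - 8) / 4
Then f(x) = 163/2·L_0(x) + 230·L_1(x) + 591/2·L_2(x).
Expanding and collecting terms gives f(x) = 4x² - (5/2)x - 6.
Evaluating at x = 4: f(4) = 48.

48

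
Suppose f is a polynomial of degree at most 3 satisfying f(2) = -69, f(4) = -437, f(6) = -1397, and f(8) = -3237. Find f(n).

Write f(n) = an^3 + bn^2 + cn + d. Substituting each data point gives a linear system:
  8a + 4b + 2c + d = -69
  64a + 16b + 4c + d = -437
  216a + 36b + 6c + d = -1397
  512a + 64b + 8c + d = -3237
Solving the system yields a = -6, b = -2, c = -4, d = -5.
So f(n) = -6n^3 - 2n^2 - 4n - 5.
Check: f(6) = -1397. ✓

f(n) = -6n^3 - 2n^2 - 4n - 5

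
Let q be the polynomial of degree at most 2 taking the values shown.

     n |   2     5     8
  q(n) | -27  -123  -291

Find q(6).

-171

Forward differences of the values at n = 2, 5, 8:
  q  : -27  -123  -291
  Δ  : -96  -168
  Δ^2: -72
The second differences are constant, confirming degree 2.
Interpolating (Newton forward form) and evaluating at n = 6 gives q(6) = -171.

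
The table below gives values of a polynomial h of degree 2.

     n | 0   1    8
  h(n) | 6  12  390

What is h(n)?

Using the Lagrange interpolation formula with nodes 0, 1, 8:
  L_0(n) = (n - 1)(n - 8) / 8
  L_1(n) = n(n - 8) / -7
  L_2(n) = n(n - 1) / 56
Then h(n) = 6·L_0(n) + 12·L_1(n) + 390·L_2(n).
Expanding and collecting terms gives h(n) = 6n^2 + 6.
Check: h(1) = 12. ✓

h(n) = 6n^2 + 6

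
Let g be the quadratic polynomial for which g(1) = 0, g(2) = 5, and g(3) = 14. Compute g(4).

Using the Lagrange interpolation formula with nodes 1, 2, 3:
  L_0(x) = (x - 2)(x - 3) / 2
  L_1(x) = (x - 1)(x - 3) / -1
  L_2(x) = (x - 1)(x - 2) / 2
Then g(x) = 0·L_0(x) + 5·L_1(x) + 14·L_2(x).
Expanding and collecting terms gives g(x) = 2x² - x - 1.
Evaluating at x = 4: g(4) = 27.

27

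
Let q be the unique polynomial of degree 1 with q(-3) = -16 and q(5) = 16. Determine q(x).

Using the Lagrange interpolation formula with nodes -3, 5:
  L_0(x) = (x - 5) / -8
  L_1(x) = (x + 3) / 8
Then q(x) = -16·L_0(x) + 16·L_1(x).
Expanding and collecting terms gives q(x) = 4x - 4.
Check: q(-3) = -16. ✓

q(x) = 4x - 4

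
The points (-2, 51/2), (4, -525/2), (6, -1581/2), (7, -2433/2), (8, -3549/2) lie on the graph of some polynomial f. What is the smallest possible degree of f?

Divided differences on the nodes -2, 4, 6, 7, 8:
  order 0: 51/2  -525/2  -1581/2  -2433/2  -3549/2
  order 1: -48  -264  -426  -558
  order 2: -27  -54  -66
  order 3: -3  -3
  order 4: 0
The order-3 divided differences are all -3 (nonzero) and every higher order vanishes, so the data lies on a polynomial of degree exactly 3.

3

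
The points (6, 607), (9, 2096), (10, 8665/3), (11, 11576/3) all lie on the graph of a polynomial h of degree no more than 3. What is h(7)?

2920/3

Using the Lagrange interpolation formula with nodes 6, 9, 10, 11:
  L_0(s) = (s - 9)(s - 10)(s - 11) / -60
  L_1(s) = (s - 6)(s - 10)(s - 11) / 6
  L_2(s) = (s - 6)(s - 9)(s - 11) / -4
  L_3(s) = (s - 6)(s - 9)(s - 10) / 10
Then h(s) = 607·L_0(s) + 2096·L_1(s) + 8665/3·L_2(s) + 11576/3·L_3(s).
Expanding and collecting terms gives h(s) = 3s^3 - s^2 - (5/3)s + 5.
Evaluating at s = 7: h(7) = 2920/3.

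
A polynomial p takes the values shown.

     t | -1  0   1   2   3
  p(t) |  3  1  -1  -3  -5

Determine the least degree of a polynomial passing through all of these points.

Forward differences of the values at t = -1, 0, 1, 2, 3:
  p  : 3  1  -1  -3  -5
  Δ  : -2  -2  -2  -2
  Δ^2: 0  0  0
  Δ^3: 0  0
  Δ^4: 0
The first differences are constant (-2) and nonzero, while all higher differences vanish, so the minimal degree is 1.

1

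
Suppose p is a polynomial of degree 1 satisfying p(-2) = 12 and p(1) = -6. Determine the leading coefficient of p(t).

-6

Write p(t) = at + b. Substituting each data point gives a linear system:
  -2a + b = 12
  a + b = -6
Solving the system yields a = -6, b = 0.
So p(t) = -6t.
The leading coefficient is -6.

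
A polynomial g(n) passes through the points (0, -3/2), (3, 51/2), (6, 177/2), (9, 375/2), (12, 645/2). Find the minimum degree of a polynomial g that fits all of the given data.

2

Forward differences of the values at n = 0, 3, 6, 9, 12:
  g  : -3/2  51/2  177/2  375/2  645/2
  Δ  : 27  63  99  135
  Δ^2: 36  36  36
  Δ^3: 0  0
  Δ^4: 0
The second differences are constant (36) and nonzero, while all higher differences vanish, so the minimal degree is 2.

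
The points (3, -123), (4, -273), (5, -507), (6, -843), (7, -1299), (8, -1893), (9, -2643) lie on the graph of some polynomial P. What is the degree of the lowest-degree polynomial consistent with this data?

3

Forward differences of the values at s = 3, 4, 5, 6, 7, 8, 9:
  P  : -123  -273  -507  -843  -1299  -1893  -2643
  Δ  : -150  -234  -336  -456  -594  -750
  Δ^2: -84  -102  -120  -138  -156
  Δ^3: -18  -18  -18  -18
  Δ^4: 0  0  0
  Δ^5: 0  0
  Δ^6: 0
The third differences are constant (-18) and nonzero, while all higher differences vanish, so the minimal degree is 3.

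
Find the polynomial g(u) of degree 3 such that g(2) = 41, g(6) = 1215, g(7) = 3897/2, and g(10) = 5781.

Write g(u) = au^3 + bu^2 + cu + d. Substituting each data point gives a linear system:
  8a + 4b + 2c + d = 41
  216a + 36b + 6c + d = 1215
  343a + 49b + 7c + d = 3897/2
  1000a + 100b + 10c + d = 5781
Solving the system yields a = 6, b = -2, c = -5/2, d = 6.
So g(u) = 6u³ - 2u² - (5/2)u + 6.
Check: g(10) = 5781. ✓

g(u) = 6u^3 - 2u^2 - (5/2)u + 6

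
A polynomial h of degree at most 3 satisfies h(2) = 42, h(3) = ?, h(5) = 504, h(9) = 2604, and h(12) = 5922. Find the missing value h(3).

The 4 known points determine the degree-3 polynomial uniquely.
Write h(x) = ax^3 + bx^2 + cx + d. Substituting each data point gives a linear system:
  8a + 4b + 2c + d = 42
  125a + 25b + 5c + d = 504
  729a + 81b + 9c + d = 2604
  1728a + 144b + 12c + d = 5922
Solving the system yields a = 3, b = 5, c = 2, d = -6.
So h(x) = 3x^3 + 5x^2 + 2x - 6.
Then h(3) = 126.

126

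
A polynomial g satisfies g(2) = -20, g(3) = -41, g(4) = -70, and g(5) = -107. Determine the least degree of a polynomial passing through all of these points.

2

Forward differences of the values at u = 2, 3, 4, 5:
  g  : -20  -41  -70  -107
  Δ  : -21  -29  -37
  Δ^2: -8  -8
  Δ^3: 0
The second differences are constant (-8) and nonzero, while all higher differences vanish, so the minimal degree is 2.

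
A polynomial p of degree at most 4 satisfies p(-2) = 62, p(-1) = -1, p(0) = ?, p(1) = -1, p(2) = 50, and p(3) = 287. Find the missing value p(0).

-4

The 5 known points determine the degree-4 polynomial uniquely.
Write p(n) = an^4 + bn^3 + cn^2 + dn + e. Substituting each data point gives a linear system:
  16a - 8b + 4c - 2d + e = 62
  a - b + c - d + e = -1
  a + b + c + d + e = -1
  16a + 8b + 4c + 2d + e = 50
  81a + 27b + 9c + 3d + e = 287
Solving the system yields a = 4, b = -1, c = -1, d = 1, e = -4.
So p(n) = 4n^4 - n^3 - n^2 + n - 4.
Then p(0) = -4.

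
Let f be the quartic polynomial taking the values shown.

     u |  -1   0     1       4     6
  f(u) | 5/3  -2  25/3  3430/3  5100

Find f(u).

f(u) = 3u^4 + 5u^3 + 4u^2 - (5/3)u - 2

Write f(u) = au^4 + bu^3 + cu^2 + du + e. Substituting each data point gives a linear system:
  a - b + c - d + e = 5/3
  e = -2
  a + b + c + d + e = 25/3
  256a + 64b + 16c + 4d + e = 3430/3
  1296a + 216b + 36c + 6d + e = 5100
Solving the system yields a = 3, b = 5, c = 4, d = -5/3, e = -2.
So f(u) = 3u^4 + 5u^3 + 4u^2 - (5/3)u - 2.
Check: f(-1) = 5/3. ✓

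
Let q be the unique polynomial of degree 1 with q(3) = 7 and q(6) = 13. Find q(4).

Using the Lagrange interpolation formula with nodes 3, 6:
  L_0(u) = (u - 6) / -3
  L_1(u) = (u - 3) / 3
Then q(u) = 7·L_0(u) + 13·L_1(u).
Expanding and collecting terms gives q(u) = 2u + 1.
Evaluating at u = 4: q(4) = 9.

9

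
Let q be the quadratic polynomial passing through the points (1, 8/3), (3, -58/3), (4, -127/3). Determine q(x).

q(x) = -4x^2 + 5x + 5/3

Using the Lagrange interpolation formula with nodes 1, 3, 4:
  L_0(x) = (x - 3)(x - 4) / 6
  L_1(x) = (x - 1)(x - 4) / -2
  L_2(x) = (x - 1)(x - 3) / 3
Then q(x) = 8/3·L_0(x) - 58/3·L_1(x) - 127/3·L_2(x).
Expanding and collecting terms gives q(x) = -4x² + 5x + 5/3.
Check: q(1) = 8/3. ✓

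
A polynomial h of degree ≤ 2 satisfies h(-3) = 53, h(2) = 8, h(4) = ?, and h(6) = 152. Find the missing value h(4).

60

The 3 known points determine the degree-2 polynomial uniquely.
Write h(x) = ax^2 + bx + c. Substituting each data point gives a linear system:
  9a - 3b + c = 53
  4a + 2b + c = 8
  36a + 6b + c = 152
Solving the system yields a = 5, b = -4, c = -4.
So h(x) = 5x^2 - 4x - 4.
Then h(4) = 60.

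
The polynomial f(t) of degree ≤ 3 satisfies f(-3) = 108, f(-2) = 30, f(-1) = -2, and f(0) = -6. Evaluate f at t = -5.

Forward differences of the values at t = -3, -2, -1, 0:
  f  : 108  30  -2  -6
  Δ  : -78  -32  -4
  Δ^2: 46  28
  Δ^3: -18
The third differences are constant, confirming degree 3.
Interpolating (Newton forward form) and evaluating at t = -5 gives f(-5) = 474.

474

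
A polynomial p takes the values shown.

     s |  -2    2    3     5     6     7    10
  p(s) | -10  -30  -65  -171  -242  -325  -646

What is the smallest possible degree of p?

Divided differences on the nodes -2, 2, 3, 5, 6, 7, 10:
  order 0: -10  -30  -65  -171  -242  -325  -646
  order 1: -5  -35  -53  -71  -83  -107
  order 2: -6  -6  -6  -6  -6
  order 3: 0  0  0  0
  order 4: 0  0  0
  order 5: 0  0
  order 6: 0
The order-2 divided differences are all -6 (nonzero) and every higher order vanishes, so the data lies on a polynomial of degree exactly 2.

2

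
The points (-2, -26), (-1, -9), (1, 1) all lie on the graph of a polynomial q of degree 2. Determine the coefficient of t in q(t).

5

Write q(t) = at^2 + bt + c. Substituting each data point gives a linear system:
  4a - 2b + c = -26
  a - b + c = -9
  a + b + c = 1
Solving the system yields a = -4, b = 5, c = 0.
So q(t) = -4t^2 + 5t.
The coefficient of t is 5.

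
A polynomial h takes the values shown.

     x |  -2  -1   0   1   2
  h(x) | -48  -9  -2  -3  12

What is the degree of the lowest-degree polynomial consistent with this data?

Forward differences of the values at x = -2, -1, 0, 1, 2:
  h  : -48  -9  -2  -3  12
  Δ  : 39  7  -1  15
  Δ^2: -32  -8  16
  Δ^3: 24  24
  Δ^4: 0
The third differences are constant (24) and nonzero, while all higher differences vanish, so the minimal degree is 3.

3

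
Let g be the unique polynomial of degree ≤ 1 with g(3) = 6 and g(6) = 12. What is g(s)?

g(s) = 2s

Write g(s) = as + b. Substituting each data point gives a linear system:
  3a + b = 6
  6a + b = 12
Solving the system yields a = 2, b = 0.
So g(s) = 2s.
Check: g(3) = 6. ✓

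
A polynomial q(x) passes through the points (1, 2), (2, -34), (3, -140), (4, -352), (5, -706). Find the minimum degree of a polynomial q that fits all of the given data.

Forward differences of the values at x = 1, 2, 3, 4, 5:
  q  : 2  -34  -140  -352  -706
  Δ  : -36  -106  -212  -354
  Δ^2: -70  -106  -142
  Δ^3: -36  -36
  Δ^4: 0
The third differences are constant (-36) and nonzero, while all higher differences vanish, so the minimal degree is 3.

3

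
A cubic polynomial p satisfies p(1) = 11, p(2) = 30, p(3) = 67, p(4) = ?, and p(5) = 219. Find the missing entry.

The 4 known points determine the degree-3 polynomial uniquely.
Write p(n) = an^3 + bn^2 + cn + d. Substituting each data point gives a linear system:
  a + b + c + d = 11
  8a + 4b + 2c + d = 30
  27a + 9b + 3c + d = 67
  125a + 25b + 5c + d = 219
Solving the system yields a = 1, b = 3, c = 3, d = 4.
So p(n) = n^3 + 3n^2 + 3n + 4.
Then p(4) = 128.

128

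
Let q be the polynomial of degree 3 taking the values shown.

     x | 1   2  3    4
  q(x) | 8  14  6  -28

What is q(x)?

Using the Lagrange interpolation formula with nodes 1, 2, 3, 4:
  L_0(x) = (x - 2)(x - 3)(x - 4) / -6
  L_1(x) = (x - 1)(x - 3)(x - 4) / 2
  L_2(x) = (x - 1)(x - 2)(x - 4) / -2
  L_3(x) = (x - 1)(x - 2)(x - 3) / 6
Then q(x) = 8·L_0(x) + 14·L_1(x) + 6·L_2(x) - 28·L_3(x).
Expanding and collecting terms gives q(x) = -2x³ + 5x² + 5x.
Check: q(2) = 14. ✓

q(x) = -2x^3 + 5x^2 + 5x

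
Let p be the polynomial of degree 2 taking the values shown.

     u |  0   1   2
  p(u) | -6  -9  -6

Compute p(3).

Using the Lagrange interpolation formula with nodes 0, 1, 2:
  L_0(u) = (u - 1)(u - 2) / 2
  L_1(u) = u(u - 2) / -1
  L_2(u) = u(u - 1) / 2
Then p(u) = -6·L_0(u) - 9·L_1(u) - 6·L_2(u).
Expanding and collecting terms gives p(u) = 3u^2 - 6u - 6.
Evaluating at u = 3: p(3) = 3.

3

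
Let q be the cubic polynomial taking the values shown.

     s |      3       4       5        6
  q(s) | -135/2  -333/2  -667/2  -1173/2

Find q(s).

q(s) = -3s^3 + 2s^2 - 2s + 3/2

Write q(s) = as^3 + bs^2 + cs + d. Substituting each data point gives a linear system:
  27a + 9b + 3c + d = -135/2
  64a + 16b + 4c + d = -333/2
  125a + 25b + 5c + d = -667/2
  216a + 36b + 6c + d = -1173/2
Solving the system yields a = -3, b = 2, c = -2, d = 3/2.
So q(s) = -3s³ + 2s² - 2s + 3/2.
Check: q(5) = -667/2. ✓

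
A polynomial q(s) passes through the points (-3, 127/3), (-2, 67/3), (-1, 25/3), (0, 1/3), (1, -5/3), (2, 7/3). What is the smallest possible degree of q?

2

Forward differences of the values at s = -3, -2, -1, 0, 1, 2:
  q  : 127/3  67/3  25/3  1/3  -5/3  7/3
  Δ  : -20  -14  -8  -2  4
  Δ^2: 6  6  6  6
  Δ^3: 0  0  0
  Δ^4: 0  0
  Δ^5: 0
The second differences are constant (6) and nonzero, while all higher differences vanish, so the minimal degree is 2.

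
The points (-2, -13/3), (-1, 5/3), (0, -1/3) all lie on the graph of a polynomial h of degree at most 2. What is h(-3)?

-55/3

Using the Lagrange interpolation formula with nodes -2, -1, 0:
  L_0(s) = (s + 1)s / 2
  L_1(s) = (s + 2)s / -1
  L_2(s) = (s + 2)(s + 1) / 2
Then h(s) = -13/3·L_0(s) + 5/3·L_1(s) - 1/3·L_2(s).
Expanding and collecting terms gives h(s) = -4s^2 - 6s - 1/3.
Evaluating at s = -3: h(-3) = -55/3.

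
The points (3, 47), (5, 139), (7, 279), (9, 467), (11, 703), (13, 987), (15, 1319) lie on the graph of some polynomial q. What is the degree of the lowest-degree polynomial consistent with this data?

Forward differences of the values at x = 3, 5, 7, 9, 11, 13, 15:
  q  : 47  139  279  467  703  987  1319
  Δ  : 92  140  188  236  284  332
  Δ^2: 48  48  48  48  48
  Δ^3: 0  0  0  0
  Δ^4: 0  0  0
  Δ^5: 0  0
  Δ^6: 0
The second differences are constant (48) and nonzero, while all higher differences vanish, so the minimal degree is 2.

2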